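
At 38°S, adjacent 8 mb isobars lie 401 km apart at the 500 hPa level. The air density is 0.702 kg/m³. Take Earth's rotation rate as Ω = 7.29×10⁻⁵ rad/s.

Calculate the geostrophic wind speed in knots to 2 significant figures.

Coriolis parameter at 38°S:
f = 2Ω sin φ = 2 × 7.29×10⁻⁵ × sin 38° = 8.98×10⁻⁵ s⁻¹
Pressure gradient: |∂P/∂n| = 800 Pa / 401000 m = 2.00×10⁻³ Pa/m
Geostrophic balance (pressure-gradient force = Coriolis force):
V_g = (1/(fρ)) |∂P/∂n| = 2.00×10⁻³ / (8.98×10⁻⁵ × 0.702) = 31.7 m/s
Converting: 31.7 m/s × 1.944 = 62 knots

62 knots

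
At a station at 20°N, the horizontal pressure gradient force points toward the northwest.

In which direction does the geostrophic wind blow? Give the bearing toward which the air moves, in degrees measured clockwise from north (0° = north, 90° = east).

045°

The pressure-gradient force points toward the northwest (bearing 315°).
Geostrophic balance: in the Northern Hemisphere the Coriolis force deflects motion to the right, so the geostrophic wind blows 90° to the right of the pressure-gradient force (low pressure on the left).
Rotating 315° by 90° clockwise gives 045° — the wind blows toward the northeast.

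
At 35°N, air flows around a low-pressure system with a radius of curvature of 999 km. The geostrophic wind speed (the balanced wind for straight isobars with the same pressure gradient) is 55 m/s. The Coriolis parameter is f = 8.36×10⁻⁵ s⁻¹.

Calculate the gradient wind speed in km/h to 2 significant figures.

140 km/h

Around a low, centrifugal force acts outward with Coriolis, so pressure-gradient force balances both:
(1/ρ)|∂P/∂n| = fV + V²/R  →  V² + fR·V − fR·V_g = 0
With fR = 8.36×10⁻⁵ × 999×10³ m = 83.5 m/s:
V = [−fR + √((fR)² + 4 fR V_g)]/2 = [−83.5 + √(83.5² + 4×83.5×55)]/2 = 37.8 m/s
Subgeostrophic (V < V_g = 55 m/s), as expected around a low.
Converting: 37.8 m/s × 3.6 = 140 km/h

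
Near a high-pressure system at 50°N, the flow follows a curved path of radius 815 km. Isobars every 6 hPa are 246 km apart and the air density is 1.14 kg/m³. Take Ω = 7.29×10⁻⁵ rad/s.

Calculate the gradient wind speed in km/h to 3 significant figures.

Coriolis parameter at 50°N:
f = 2Ω sin φ = 2 × 7.29×10⁻⁵ × sin 50° = 1.12×10⁻⁴ s⁻¹
Pressure gradient: |∂P/∂n| = 600 Pa / 246000 m = 2.44×10⁻³ Pa/m
Geostrophic speed: V_g = |∂P/∂n|/(fρ) = 2.44×10⁻³/(1.12×10⁻⁴ × 1.14) = 19.2 m/s
Around a high, pressure-gradient force acts outward with centrifugal, so Coriolis balances both:
fV = (1/ρ)|∂P/∂n| + V²/R  →  V² − fR·V + fR·V_g = 0
With fR = 1.12×10⁻⁴ × 815×10³ m = 91.0 m/s:
V = [fR − √((fR)² − 4 fR V_g)]/2 = [91.0 − √(91.0² − 4×91.0×19.2)]/2 = 27.4 m/s
Supergeostrophic (V > V_g = 19.2 m/s), as expected around a high.
Converting: 27.4 m/s × 3.6 = 98.7 km/h

98.7 km/h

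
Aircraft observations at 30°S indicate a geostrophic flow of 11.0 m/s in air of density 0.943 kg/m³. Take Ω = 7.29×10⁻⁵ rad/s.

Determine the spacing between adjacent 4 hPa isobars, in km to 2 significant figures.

530 km

Coriolis parameter at 30°S:
f = 2Ω sin φ = 2 × 7.29×10⁻⁵ × sin 30° = 7.29×10⁻⁵ s⁻¹
Geostrophic balance rearranged: |∂P/∂n| = f ρ V_g
|∂P/∂n| = 7.29×10⁻⁵ × 0.943 × 11.0 = 7.56×10⁻⁴ Pa/m
Isobar spacing: Δn = ΔP/|∂P/∂n| = 400 Pa / 7.56×10⁻⁴ Pa/m = 528966 m ≈ 530 km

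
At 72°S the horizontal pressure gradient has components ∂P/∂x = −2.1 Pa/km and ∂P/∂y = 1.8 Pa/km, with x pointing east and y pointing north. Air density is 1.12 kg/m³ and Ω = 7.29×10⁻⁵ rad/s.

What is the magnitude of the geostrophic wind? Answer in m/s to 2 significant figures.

18 m/s

Coriolis parameter at 72°S:
f = 2Ω sin φ = 2 × 7.29×10⁻⁵ × sin 72° = 1.39×10⁻⁴ s⁻¹
In the Southern Hemisphere f is negative: f = −1.39×10⁻⁴ s⁻¹.
Component geostrophic relations (x east, y north):
u_g = −(1/(fρ)) ∂P/∂y,  v_g = (1/(fρ)) ∂P/∂x
u_g = −(1.8×10⁻³)/(−1.39×10⁻⁴ × 1.12) = 11.6 m/s;  v_g = (−2.1×10⁻³)/(−1.39×10⁻⁴ × 1.12) = 13.5 m/s
|V_g| = √(u_g² + v_g²) = 17.8 m/s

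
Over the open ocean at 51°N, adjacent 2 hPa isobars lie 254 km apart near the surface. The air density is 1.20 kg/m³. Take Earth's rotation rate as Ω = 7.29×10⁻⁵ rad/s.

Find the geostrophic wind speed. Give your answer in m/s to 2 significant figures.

5.8 m/s

Coriolis parameter at 51°N:
f = 2Ω sin φ = 2 × 7.29×10⁻⁵ × sin 51° = 1.13×10⁻⁴ s⁻¹
Pressure gradient: |∂P/∂n| = 200 Pa / 254000 m = 7.87×10⁻⁴ Pa/m
Geostrophic balance (pressure-gradient force = Coriolis force):
V_g = (1/(fρ)) |∂P/∂n| = 7.87×10⁻⁴ / (1.13×10⁻⁴ × 1.20) = 5.79 m/s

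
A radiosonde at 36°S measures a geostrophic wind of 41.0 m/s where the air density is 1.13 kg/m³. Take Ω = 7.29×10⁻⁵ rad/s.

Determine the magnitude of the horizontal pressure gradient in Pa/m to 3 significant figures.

3.97×10⁻³ Pa/m

Coriolis parameter at 36°S:
f = 2Ω sin φ = 2 × 7.29×10⁻⁵ × sin 36° = 8.57×10⁻⁵ s⁻¹
Geostrophic balance rearranged: |∂P/∂n| = f ρ V_g
|∂P/∂n| = 8.57×10⁻⁵ × 1.13 × 41.0 = 3.97×10⁻³ Pa/m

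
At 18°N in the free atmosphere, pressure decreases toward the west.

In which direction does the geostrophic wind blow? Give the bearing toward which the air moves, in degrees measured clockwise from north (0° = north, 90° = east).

The pressure-gradient force points toward the west (bearing 270°).
Geostrophic balance: in the Northern Hemisphere the Coriolis force deflects motion to the right, so the geostrophic wind blows 90° to the right of the pressure-gradient force (low pressure on the left).
Rotating 270° by 90° clockwise gives 000° — the wind blows toward the north.

000°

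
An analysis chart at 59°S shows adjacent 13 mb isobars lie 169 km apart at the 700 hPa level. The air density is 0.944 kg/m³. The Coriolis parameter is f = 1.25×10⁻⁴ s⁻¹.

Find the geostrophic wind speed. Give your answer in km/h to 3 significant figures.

235 km/h

Pressure gradient: |∂P/∂n| = 1300 Pa / 169000 m = 7.69×10⁻³ Pa/m
Geostrophic balance (pressure-gradient force = Coriolis force):
V_g = (1/(fρ)) |∂P/∂n| = 7.69×10⁻³ / (1.25×10⁻⁴ × 0.944) = 65.2 m/s
Converting: 65.2 m/s × 3.6 = 235 km/h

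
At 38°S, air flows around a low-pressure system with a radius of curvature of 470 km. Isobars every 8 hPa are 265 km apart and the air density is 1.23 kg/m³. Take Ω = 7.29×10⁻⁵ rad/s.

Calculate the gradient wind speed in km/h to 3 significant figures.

68.0 km/h

Coriolis parameter at 38°S:
f = 2Ω sin φ = 2 × 7.29×10⁻⁵ × sin 38° = 8.98×10⁻⁵ s⁻¹
Pressure gradient: |∂P/∂n| = 800 Pa / 265000 m = 3.02×10⁻³ Pa/m
Geostrophic speed: V_g = |∂P/∂n|/(fρ) = 3.02×10⁻³/(8.98×10⁻⁵ × 1.23) = 27.3 m/s
Around a low, centrifugal force acts outward with Coriolis, so pressure-gradient force balances both:
(1/ρ)|∂P/∂n| = fV + V²/R  →  V² + fR·V − fR·V_g = 0
With fR = 8.98×10⁻⁵ × 470×10³ m = 42.2 m/s:
V = [−fR + √((fR)² + 4 fR V_g)]/2 = [−42.2 + √(42.2² + 4×42.2×27.3)]/2 = 18.9 m/s
Subgeostrophic (V < V_g = 27.3 m/s), as expected around a low.
Converting: 18.9 m/s × 3.6 = 68.0 km/h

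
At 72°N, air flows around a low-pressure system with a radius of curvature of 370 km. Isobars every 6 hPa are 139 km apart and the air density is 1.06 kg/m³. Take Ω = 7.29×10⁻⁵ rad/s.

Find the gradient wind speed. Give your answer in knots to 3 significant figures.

40.6 knots

Coriolis parameter at 72°N:
f = 2Ω sin φ = 2 × 7.29×10⁻⁵ × sin 72° = 1.39×10⁻⁴ s⁻¹
Pressure gradient: |∂P/∂n| = 600 Pa / 139000 m = 4.32×10⁻³ Pa/m
Geostrophic speed: V_g = |∂P/∂n|/(fρ) = 4.32×10⁻³/(1.39×10⁻⁴ × 1.06) = 29.4 m/s
Around a low, centrifugal force acts outward with Coriolis, so pressure-gradient force balances both:
(1/ρ)|∂P/∂n| = fV + V²/R  →  V² + fR·V − fR·V_g = 0
With fR = 1.39×10⁻⁴ × 370×10³ m = 51.3 m/s:
V = [−fR + √((fR)² + 4 fR V_g)]/2 = [−51.3 + √(51.3² + 4×51.3×29.4)]/2 = 20.9 m/s
Subgeostrophic (V < V_g = 29.4 m/s), as expected around a low.
Converting: 20.9 m/s × 1.944 = 40.6 knots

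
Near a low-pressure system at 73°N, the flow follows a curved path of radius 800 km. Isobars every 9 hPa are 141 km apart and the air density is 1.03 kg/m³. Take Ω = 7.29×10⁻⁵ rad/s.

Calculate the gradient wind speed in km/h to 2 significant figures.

120 km/h

Coriolis parameter at 73°N:
f = 2Ω sin φ = 2 × 7.29×10⁻⁵ × sin 73° = 1.39×10⁻⁴ s⁻¹
Pressure gradient: |∂P/∂n| = 900 Pa / 141000 m = 6.38×10⁻³ Pa/m
Geostrophic speed: V_g = |∂P/∂n|/(fρ) = 6.38×10⁻³/(1.39×10⁻⁴ × 1.03) = 44.4 m/s
Around a low, centrifugal force acts outward with Coriolis, so pressure-gradient force balances both:
(1/ρ)|∂P/∂n| = fV + V²/R  →  V² + fR·V − fR·V_g = 0
With fR = 1.39×10⁻⁴ × 800×10³ m = 112 m/s:
V = [−fR + √((fR)² + 4 fR V_g)]/2 = [−112 + √(112² + 4×112×44.4)]/2 = 34.1 m/s
Subgeostrophic (V < V_g = 44.4 m/s), as expected around a low.
Converting: 34.1 m/s × 3.6 = 120 km/h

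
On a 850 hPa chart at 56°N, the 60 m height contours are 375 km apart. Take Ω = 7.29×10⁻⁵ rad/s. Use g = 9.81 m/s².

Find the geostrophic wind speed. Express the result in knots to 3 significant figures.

25.2 knots

Coriolis parameter at 56°N:
f = 2Ω sin φ = 2 × 7.29×10⁻⁵ × sin 56° = 1.21×10⁻⁴ s⁻¹
Height gradient: |∂Z/∂n| = 60 m / 375000 m = 1.60×10⁻⁴
On a pressure surface, geostrophic balance gives V_g = (g/f)|∂Z/∂n|:
V_g = 9.81 × 1.60×10⁻⁴ / 1.21×10⁻⁴ = 13.0 m/s
Converting: 13.0 m/s × 1.944 = 25.2 knots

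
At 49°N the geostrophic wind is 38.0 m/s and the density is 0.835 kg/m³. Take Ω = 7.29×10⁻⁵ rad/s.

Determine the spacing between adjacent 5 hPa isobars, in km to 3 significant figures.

143 km

Coriolis parameter at 49°N:
f = 2Ω sin φ = 2 × 7.29×10⁻⁵ × sin 49° = 1.10×10⁻⁴ s⁻¹
Geostrophic balance rearranged: |∂P/∂n| = f ρ V_g
|∂P/∂n| = 1.10×10⁻⁴ × 0.835 × 38.0 = 3.49×10⁻³ Pa/m
Isobar spacing: Δn = ΔP/|∂P/∂n| = 500 Pa / 3.49×10⁻³ Pa/m = 143206 m ≈ 143 km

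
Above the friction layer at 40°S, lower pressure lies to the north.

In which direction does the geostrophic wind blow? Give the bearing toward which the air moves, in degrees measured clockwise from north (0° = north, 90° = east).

The pressure-gradient force points toward the north (bearing 000°).
Geostrophic balance: in the Southern Hemisphere the Coriolis force deflects motion to the left, so the geostrophic wind blows 90° to the left of the pressure-gradient force (low pressure on the right).
Rotating 000° by 90° counterclockwise gives 270° — the wind blows toward the west.

270°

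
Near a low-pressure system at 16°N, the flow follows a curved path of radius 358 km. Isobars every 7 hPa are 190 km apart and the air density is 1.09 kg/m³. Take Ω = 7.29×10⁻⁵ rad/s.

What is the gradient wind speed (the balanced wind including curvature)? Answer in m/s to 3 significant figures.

Coriolis parameter at 16°N:
f = 2Ω sin φ = 2 × 7.29×10⁻⁵ × sin 16° = 4.02×10⁻⁵ s⁻¹
Pressure gradient: |∂P/∂n| = 700 Pa / 190000 m = 3.68×10⁻³ Pa/m
Geostrophic speed: V_g = |∂P/∂n|/(fρ) = 3.68×10⁻³/(4.02×10⁻⁵ × 1.09) = 84.1 m/s
Around a low, centrifugal force acts outward with Coriolis, so pressure-gradient force balances both:
(1/ρ)|∂P/∂n| = fV + V²/R  →  V² + fR·V − fR·V_g = 0
With fR = 4.02×10⁻⁵ × 358×10³ m = 14.4 m/s:
V = [−fR + √((fR)² + 4 fR V_g)]/2 = [−14.4 + √(14.4² + 4×14.4×84.1)]/2 = 28.3 m/s
Subgeostrophic (V < V_g = 84.1 m/s), as expected around a low.

28.3 m/s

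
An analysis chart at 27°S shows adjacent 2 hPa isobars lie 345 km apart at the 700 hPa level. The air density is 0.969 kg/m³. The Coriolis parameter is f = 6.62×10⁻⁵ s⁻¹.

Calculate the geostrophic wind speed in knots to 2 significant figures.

18 knots

Pressure gradient: |∂P/∂n| = 200 Pa / 345000 m = 5.80×10⁻⁴ Pa/m
Geostrophic balance (pressure-gradient force = Coriolis force):
V_g = (1/(fρ)) |∂P/∂n| = 5.80×10⁻⁴ / (6.62×10⁻⁵ × 0.969) = 9.04 m/s
Converting: 9.04 m/s × 1.944 = 18 knots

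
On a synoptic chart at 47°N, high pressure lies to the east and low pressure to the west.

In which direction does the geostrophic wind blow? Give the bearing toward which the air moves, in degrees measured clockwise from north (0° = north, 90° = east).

000°

The pressure-gradient force points toward the west (bearing 270°).
Geostrophic balance: in the Northern Hemisphere the Coriolis force deflects motion to the right, so the geostrophic wind blows 90° to the right of the pressure-gradient force (low pressure on the left).
Rotating 270° by 90° clockwise gives 000° — the wind blows toward the north.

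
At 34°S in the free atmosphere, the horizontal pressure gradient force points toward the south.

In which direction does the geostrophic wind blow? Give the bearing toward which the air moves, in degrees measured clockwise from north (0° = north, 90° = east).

090°

The pressure-gradient force points toward the south (bearing 180°).
Geostrophic balance: in the Southern Hemisphere the Coriolis force deflects motion to the left, so the geostrophic wind blows 90° to the left of the pressure-gradient force (low pressure on the right).
Rotating 180° by 90° counterclockwise gives 090° — the wind blows toward the east.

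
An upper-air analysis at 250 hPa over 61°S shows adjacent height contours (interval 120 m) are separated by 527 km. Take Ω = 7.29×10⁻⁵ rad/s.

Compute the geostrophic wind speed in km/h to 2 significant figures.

63 km/h

Coriolis parameter at 61°S:
f = 2Ω sin φ = 2 × 7.29×10⁻⁵ × sin 61° = 1.28×10⁻⁴ s⁻¹
Height gradient: |∂Z/∂n| = 120 m / 527000 m = 2.28×10⁻⁴
On a pressure surface, geostrophic balance gives V_g = (g/f)|∂Z/∂n|:
V_g = 9.81 × 2.28×10⁻⁴ / 1.28×10⁻⁴ = 17.5 m/s
Converting: 17.5 m/s × 3.6 = 63 km/h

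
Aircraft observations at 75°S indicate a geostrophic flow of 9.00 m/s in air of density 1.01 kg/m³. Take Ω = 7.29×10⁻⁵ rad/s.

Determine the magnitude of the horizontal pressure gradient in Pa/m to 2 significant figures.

Coriolis parameter at 75°S:
f = 2Ω sin φ = 2 × 7.29×10⁻⁵ × sin 75° = 1.41×10⁻⁴ s⁻¹
Geostrophic balance rearranged: |∂P/∂n| = f ρ V_g
|∂P/∂n| = 1.41×10⁻⁴ × 1.01 × 9.00 = 1.28×10⁻³ Pa/m

1.3×10⁻³ Pa/m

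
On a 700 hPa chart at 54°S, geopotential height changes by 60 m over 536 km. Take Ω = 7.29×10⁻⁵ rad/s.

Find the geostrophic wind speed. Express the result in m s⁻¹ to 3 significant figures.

Coriolis parameter at 54°S:
f = 2Ω sin φ = 2 × 7.29×10⁻⁵ × sin 54° = 1.18×10⁻⁴ s⁻¹
Height gradient: |∂Z/∂n| = 60 m / 536000 m = 1.12×10⁻⁴
On a pressure surface, geostrophic balance gives V_g = (g/f)|∂Z/∂n|:
V_g = 9.81 × 1.12×10⁻⁴ / 1.18×10⁻⁴ = 9.31 m/s

9.31 m s⁻¹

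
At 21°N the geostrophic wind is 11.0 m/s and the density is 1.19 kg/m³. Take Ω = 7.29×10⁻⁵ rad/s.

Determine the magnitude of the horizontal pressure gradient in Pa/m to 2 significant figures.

Coriolis parameter at 21°N:
f = 2Ω sin φ = 2 × 7.29×10⁻⁵ × sin 21° = 5.23×10⁻⁵ s⁻¹
Geostrophic balance rearranged: |∂P/∂n| = f ρ V_g
|∂P/∂n| = 5.23×10⁻⁵ × 1.19 × 11.0 = 6.84×10⁻⁴ Pa/m

6.8×10⁻⁴ Pa/m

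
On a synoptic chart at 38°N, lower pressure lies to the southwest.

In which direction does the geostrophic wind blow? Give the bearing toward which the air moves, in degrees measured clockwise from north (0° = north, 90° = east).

315°

The pressure-gradient force points toward the southwest (bearing 225°).
Geostrophic balance: in the Northern Hemisphere the Coriolis force deflects motion to the right, so the geostrophic wind blows 90° to the right of the pressure-gradient force (low pressure on the left).
Rotating 225° by 90° clockwise gives 315° — the wind blows toward the northwest.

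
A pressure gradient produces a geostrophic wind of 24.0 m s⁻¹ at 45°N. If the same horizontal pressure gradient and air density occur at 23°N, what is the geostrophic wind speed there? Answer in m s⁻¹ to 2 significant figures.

With the same pressure gradient and density, V_g ∝ 1/f ∝ 1/sin φ.
V₂ = V₁ · sin φ₁ / sin φ₂ = 24.0 × sin 45° / sin 23°
V₂ = 24.0 × 0.7071/0.3907 = 43 m s⁻¹

43 m s⁻¹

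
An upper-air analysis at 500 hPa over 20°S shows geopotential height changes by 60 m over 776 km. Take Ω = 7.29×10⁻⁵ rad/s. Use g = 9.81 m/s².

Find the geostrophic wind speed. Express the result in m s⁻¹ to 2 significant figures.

Coriolis parameter at 20°S:
f = 2Ω sin φ = 2 × 7.29×10⁻⁵ × sin 20° = 4.99×10⁻⁵ s⁻¹
Height gradient: |∂Z/∂n| = 60 m / 776000 m = 7.73×10⁻⁵
On a pressure surface, geostrophic balance gives V_g = (g/f)|∂Z/∂n|:
V_g = 9.81 × 7.73×10⁻⁵ / 4.99×10⁻⁵ = 15.2 m/s

15 m s⁻¹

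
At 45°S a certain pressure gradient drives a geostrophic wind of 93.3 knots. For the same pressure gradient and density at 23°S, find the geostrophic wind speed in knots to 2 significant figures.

170 knots

With the same pressure gradient and density, V_g ∝ 1/f ∝ 1/sin φ.
V₂ = V₁ · sin φ₁ / sin φ₂ = 93.3 × sin 45° / sin 23°
V₂ = 93.3 × 0.7071/0.3907 = 170 knots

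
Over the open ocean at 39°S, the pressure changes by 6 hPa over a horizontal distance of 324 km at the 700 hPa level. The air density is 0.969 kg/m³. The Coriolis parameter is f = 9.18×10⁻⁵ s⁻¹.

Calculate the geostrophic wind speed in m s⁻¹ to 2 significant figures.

Pressure gradient: |∂P/∂n| = 600 Pa / 324000 m = 1.85×10⁻³ Pa/m
Geostrophic balance (pressure-gradient force = Coriolis force):
V_g = (1/(fρ)) |∂P/∂n| = 1.85×10⁻³ / (9.18×10⁻⁵ × 0.969) = 20.8 m/s

21 m s⁻¹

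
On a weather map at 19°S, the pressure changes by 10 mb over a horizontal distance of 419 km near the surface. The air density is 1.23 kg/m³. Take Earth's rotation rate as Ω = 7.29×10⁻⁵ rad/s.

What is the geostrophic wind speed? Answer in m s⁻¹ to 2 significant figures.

Coriolis parameter at 19°S:
f = 2Ω sin φ = 2 × 7.29×10⁻⁵ × sin 19° = 4.75×10⁻⁵ s⁻¹
Pressure gradient: |∂P/∂n| = 1000 Pa / 419000 m = 2.39×10⁻³ Pa/m
Geostrophic balance (pressure-gradient force = Coriolis force):
V_g = (1/(fρ)) |∂P/∂n| = 2.39×10⁻³ / (4.75×10⁻⁵ × 1.23) = 40.9 m/s

41 m s⁻¹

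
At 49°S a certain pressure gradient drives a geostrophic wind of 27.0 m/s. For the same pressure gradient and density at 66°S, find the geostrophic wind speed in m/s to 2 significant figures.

22 m/s

With the same pressure gradient and density, V_g ∝ 1/f ∝ 1/sin φ.
V₂ = V₁ · sin φ₁ / sin φ₂ = 27.0 × sin 49° / sin 66°
V₂ = 27.0 × 0.7547/0.9135 = 22 m/s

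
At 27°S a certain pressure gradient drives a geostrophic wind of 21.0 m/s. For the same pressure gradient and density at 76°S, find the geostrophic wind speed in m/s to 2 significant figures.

With the same pressure gradient and density, V_g ∝ 1/f ∝ 1/sin φ.
V₂ = V₁ · sin φ₁ / sin φ₂ = 21.0 × sin 27° / sin 76°
V₂ = 21.0 × 0.4540/0.9703 = 9.8 m/s

9.8 m/s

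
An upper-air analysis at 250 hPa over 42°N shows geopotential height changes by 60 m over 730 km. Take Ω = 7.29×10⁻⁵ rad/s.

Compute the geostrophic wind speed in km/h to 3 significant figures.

Coriolis parameter at 42°N:
f = 2Ω sin φ = 2 × 7.29×10⁻⁵ × sin 42° = 9.76×10⁻⁵ s⁻¹
Height gradient: |∂Z/∂n| = 60 m / 730000 m = 8.22×10⁻⁵
On a pressure surface, geostrophic balance gives V_g = (g/f)|∂Z/∂n|:
V_g = 9.81 × 8.22×10⁻⁵ / 9.76×10⁻⁵ = 8.26 m/s
Converting: 8.26 m/s × 3.6 = 29.8 km/h

29.8 km/h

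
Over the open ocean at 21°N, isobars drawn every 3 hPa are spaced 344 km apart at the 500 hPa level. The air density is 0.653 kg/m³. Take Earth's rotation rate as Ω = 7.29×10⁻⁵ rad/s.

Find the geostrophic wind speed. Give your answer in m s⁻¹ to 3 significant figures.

25.6 m s⁻¹

Coriolis parameter at 21°N:
f = 2Ω sin φ = 2 × 7.29×10⁻⁵ × sin 21° = 5.23×10⁻⁵ s⁻¹
Pressure gradient: |∂P/∂n| = 300 Pa / 344000 m = 8.72×10⁻⁴ Pa/m
Geostrophic balance (pressure-gradient force = Coriolis force):
V_g = (1/(fρ)) |∂P/∂n| = 8.72×10⁻⁴ / (5.23×10⁻⁵ × 0.653) = 25.6 m/s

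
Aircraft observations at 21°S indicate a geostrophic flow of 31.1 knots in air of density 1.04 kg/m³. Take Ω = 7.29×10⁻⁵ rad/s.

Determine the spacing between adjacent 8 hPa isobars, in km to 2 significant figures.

Coriolis parameter at 21°S:
f = 2Ω sin φ = 2 × 7.29×10⁻⁵ × sin 21° = 5.23×10⁻⁵ s⁻¹
Wind speed in SI: 31.1 knots = 16.0 m/s
Geostrophic balance rearranged: |∂P/∂n| = f ρ V_g
|∂P/∂n| = 5.23×10⁻⁵ × 1.04 × 16.0 = 8.69×10⁻⁴ Pa/m
Isobar spacing: Δn = ΔP/|∂P/∂n| = 800 Pa / 8.69×10⁻⁴ Pa/m = 920177 m ≈ 920 km

920 km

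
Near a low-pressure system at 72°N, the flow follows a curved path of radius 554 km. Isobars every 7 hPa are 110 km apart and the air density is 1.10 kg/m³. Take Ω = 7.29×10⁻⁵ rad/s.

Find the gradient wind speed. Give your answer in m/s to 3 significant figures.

30.0 m/s

Coriolis parameter at 72°N:
f = 2Ω sin φ = 2 × 7.29×10⁻⁵ × sin 72° = 1.39×10⁻⁴ s⁻¹
Pressure gradient: |∂P/∂n| = 700 Pa / 110000 m = 6.36×10⁻³ Pa/m
Geostrophic speed: V_g = |∂P/∂n|/(fρ) = 6.36×10⁻³/(1.39×10⁻⁴ × 1.10) = 41.7 m/s
Around a low, centrifugal force acts outward with Coriolis, so pressure-gradient force balances both:
(1/ρ)|∂P/∂n| = fV + V²/R  →  V² + fR·V − fR·V_g = 0
With fR = 1.39×10⁻⁴ × 554×10³ m = 76.8 m/s:
V = [−fR + √((fR)² + 4 fR V_g)]/2 = [−76.8 + √(76.8² + 4×76.8×41.7)]/2 = 30 m/s
Subgeostrophic (V < V_g = 41.7 m/s), as expected around a low.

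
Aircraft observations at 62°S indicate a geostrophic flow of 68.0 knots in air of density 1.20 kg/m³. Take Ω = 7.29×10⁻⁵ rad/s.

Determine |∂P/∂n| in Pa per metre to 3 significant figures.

Coriolis parameter at 62°S:
f = 2Ω sin φ = 2 × 7.29×10⁻⁵ × sin 62° = 1.29×10⁻⁴ s⁻¹
Wind speed in SI: 68.0 knots = 35.0 m/s
Geostrophic balance rearranged: |∂P/∂n| = f ρ V_g
|∂P/∂n| = 1.29×10⁻⁴ × 1.20 × 35.0 = 5.40×10⁻³ Pa/m

5.40×10⁻³ Pa/m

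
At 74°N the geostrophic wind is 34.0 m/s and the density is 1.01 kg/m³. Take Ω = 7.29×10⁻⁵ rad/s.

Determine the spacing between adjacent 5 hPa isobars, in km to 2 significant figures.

Coriolis parameter at 74°N:
f = 2Ω sin φ = 2 × 7.29×10⁻⁵ × sin 74° = 1.40×10⁻⁴ s⁻¹
Geostrophic balance rearranged: |∂P/∂n| = f ρ V_g
|∂P/∂n| = 1.40×10⁻⁴ × 1.01 × 34.0 = 4.81×10⁻³ Pa/m
Isobar spacing: Δn = ΔP/|∂P/∂n| = 500 Pa / 4.81×10⁻³ Pa/m = 103889 m ≈ 100 km

100 km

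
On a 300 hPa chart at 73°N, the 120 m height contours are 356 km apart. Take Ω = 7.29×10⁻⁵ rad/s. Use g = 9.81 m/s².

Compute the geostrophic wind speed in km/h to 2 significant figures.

Coriolis parameter at 73°N:
f = 2Ω sin φ = 2 × 7.29×10⁻⁵ × sin 73° = 1.39×10⁻⁴ s⁻¹
Height gradient: |∂Z/∂n| = 120 m / 356000 m = 3.37×10⁻⁴
On a pressure surface, geostrophic balance gives V_g = (g/f)|∂Z/∂n|:
V_g = 9.81 × 3.37×10⁻⁴ / 1.39×10⁻⁴ = 23.7 m/s
Converting: 23.7 m/s × 3.6 = 85 km/h

85 km/h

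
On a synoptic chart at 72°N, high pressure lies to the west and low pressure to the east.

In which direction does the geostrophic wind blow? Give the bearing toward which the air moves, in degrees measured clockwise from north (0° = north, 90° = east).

The pressure-gradient force points toward the east (bearing 090°).
Geostrophic balance: in the Northern Hemisphere the Coriolis force deflects motion to the right, so the geostrophic wind blows 90° to the right of the pressure-gradient force (low pressure on the left).
Rotating 090° by 90° clockwise gives 180° — the wind blows toward the south.

180°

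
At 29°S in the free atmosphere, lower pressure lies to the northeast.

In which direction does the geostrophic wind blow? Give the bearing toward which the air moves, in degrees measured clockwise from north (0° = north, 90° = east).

The pressure-gradient force points toward the northeast (bearing 045°).
Geostrophic balance: in the Southern Hemisphere the Coriolis force deflects motion to the left, so the geostrophic wind blows 90° to the left of the pressure-gradient force (low pressure on the right).
Rotating 045° by 90° counterclockwise gives 315° — the wind blows toward the northwest.

315°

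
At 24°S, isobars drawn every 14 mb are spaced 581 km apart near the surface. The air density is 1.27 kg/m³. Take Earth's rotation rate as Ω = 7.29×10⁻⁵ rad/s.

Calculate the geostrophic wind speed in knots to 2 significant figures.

62 knots

Coriolis parameter at 24°S:
f = 2Ω sin φ = 2 × 7.29×10⁻⁵ × sin 24° = 5.93×10⁻⁵ s⁻¹
Pressure gradient: |∂P/∂n| = 1400 Pa / 581000 m = 2.41×10⁻³ Pa/m
Geostrophic balance (pressure-gradient force = Coriolis force):
V_g = (1/(fρ)) |∂P/∂n| = 2.41×10⁻³ / (5.93×10⁻⁵ × 1.27) = 32.0 m/s
Converting: 32.0 m/s × 1.944 = 62 knots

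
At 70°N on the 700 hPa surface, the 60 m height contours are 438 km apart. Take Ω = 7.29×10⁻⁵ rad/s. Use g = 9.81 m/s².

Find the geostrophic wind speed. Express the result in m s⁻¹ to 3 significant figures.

Coriolis parameter at 70°N:
f = 2Ω sin φ = 2 × 7.29×10⁻⁵ × sin 70° = 1.37×10⁻⁴ s⁻¹
Height gradient: |∂Z/∂n| = 60 m / 438000 m = 1.37×10⁻⁴
On a pressure surface, geostrophic balance gives V_g = (g/f)|∂Z/∂n|:
V_g = 9.81 × 1.37×10⁻⁴ / 1.37×10⁻⁴ = 9.81 m/s

9.81 m s⁻¹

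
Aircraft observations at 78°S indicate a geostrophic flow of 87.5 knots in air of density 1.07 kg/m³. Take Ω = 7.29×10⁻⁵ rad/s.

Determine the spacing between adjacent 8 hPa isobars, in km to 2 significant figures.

Coriolis parameter at 78°S:
f = 2Ω sin φ = 2 × 7.29×10⁻⁵ × sin 78° = 1.43×10⁻⁴ s⁻¹
Wind speed in SI: 87.5 knots = 45.0 m/s
Geostrophic balance rearranged: |∂P/∂n| = f ρ V_g
|∂P/∂n| = 1.43×10⁻⁴ × 1.07 × 45.0 = 6.87×10⁻³ Pa/m
Isobar spacing: Δn = ΔP/|∂P/∂n| = 800 Pa / 6.87×10⁻³ Pa/m = 116466 m ≈ 120 km

120 km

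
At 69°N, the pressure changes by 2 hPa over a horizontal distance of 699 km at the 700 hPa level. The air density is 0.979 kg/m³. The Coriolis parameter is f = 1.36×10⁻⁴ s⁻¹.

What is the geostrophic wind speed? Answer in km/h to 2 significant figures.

7.7 km/h

Pressure gradient: |∂P/∂n| = 200 Pa / 699000 m = 2.86×10⁻⁴ Pa/m
Geostrophic balance (pressure-gradient force = Coriolis force):
V_g = (1/(fρ)) |∂P/∂n| = 2.86×10⁻⁴ / (1.36×10⁻⁴ × 0.979) = 2.15 m/s
Converting: 2.15 m/s × 3.6 = 7.7 km/h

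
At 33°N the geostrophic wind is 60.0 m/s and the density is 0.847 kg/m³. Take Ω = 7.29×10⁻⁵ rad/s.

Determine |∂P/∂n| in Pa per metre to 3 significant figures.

4.04×10⁻³ Pa/m

Coriolis parameter at 33°N:
f = 2Ω sin φ = 2 × 7.29×10⁻⁵ × sin 33° = 7.94×10⁻⁵ s⁻¹
Geostrophic balance rearranged: |∂P/∂n| = f ρ V_g
|∂P/∂n| = 7.94×10⁻⁵ × 0.847 × 60.0 = 4.04×10⁻³ Pa/m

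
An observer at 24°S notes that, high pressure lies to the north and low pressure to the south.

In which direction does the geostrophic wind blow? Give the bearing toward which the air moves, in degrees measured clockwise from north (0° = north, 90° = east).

The pressure-gradient force points toward the south (bearing 180°).
Geostrophic balance: in the Southern Hemisphere the Coriolis force deflects motion to the left, so the geostrophic wind blows 90° to the left of the pressure-gradient force (low pressure on the right).
Rotating 180° by 90° counterclockwise gives 090° — the wind blows toward the east.

090°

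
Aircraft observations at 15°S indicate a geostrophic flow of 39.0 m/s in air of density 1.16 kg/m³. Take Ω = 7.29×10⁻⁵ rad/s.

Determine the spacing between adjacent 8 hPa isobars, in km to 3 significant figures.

469 km

Coriolis parameter at 15°S:
f = 2Ω sin φ = 2 × 7.29×10⁻⁵ × sin 15° = 3.77×10⁻⁵ s⁻¹
Geostrophic balance rearranged: |∂P/∂n| = f ρ V_g
|∂P/∂n| = 3.77×10⁻⁵ × 1.16 × 39.0 = 1.71×10⁻³ Pa/m
Isobar spacing: Δn = ΔP/|∂P/∂n| = 800 Pa / 1.71×10⁻³ Pa/m = 468612 m ≈ 469 km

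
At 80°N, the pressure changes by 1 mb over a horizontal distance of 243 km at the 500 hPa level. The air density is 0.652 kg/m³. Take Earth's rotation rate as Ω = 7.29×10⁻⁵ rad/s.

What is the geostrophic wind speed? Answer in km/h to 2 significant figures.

Coriolis parameter at 80°N:
f = 2Ω sin φ = 2 × 7.29×10⁻⁵ × sin 80° = 1.44×10⁻⁴ s⁻¹
Pressure gradient: |∂P/∂n| = 100 Pa / 243000 m = 4.12×10⁻⁴ Pa/m
Geostrophic balance (pressure-gradient force = Coriolis force):
V_g = (1/(fρ)) |∂P/∂n| = 4.12×10⁻⁴ / (1.44×10⁻⁴ × 0.652) = 4.40 m/s
Converting: 4.40 m/s × 3.6 = 16 km/h

16 km/h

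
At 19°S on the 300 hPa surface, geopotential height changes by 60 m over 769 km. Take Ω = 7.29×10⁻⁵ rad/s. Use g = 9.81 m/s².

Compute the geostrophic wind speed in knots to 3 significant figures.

31.3 knots

Coriolis parameter at 19°S:
f = 2Ω sin φ = 2 × 7.29×10⁻⁵ × sin 19° = 4.75×10⁻⁵ s⁻¹
Height gradient: |∂Z/∂n| = 60 m / 769000 m = 7.80×10⁻⁵
On a pressure surface, geostrophic balance gives V_g = (g/f)|∂Z/∂n|:
V_g = 9.81 × 7.80×10⁻⁵ / 4.75×10⁻⁵ = 16.1 m/s
Converting: 16.1 m/s × 1.944 = 31.3 knots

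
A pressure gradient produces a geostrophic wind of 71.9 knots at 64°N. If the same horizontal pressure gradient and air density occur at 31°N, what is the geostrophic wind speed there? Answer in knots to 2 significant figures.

With the same pressure gradient and density, V_g ∝ 1/f ∝ 1/sin φ.
V₂ = V₁ · sin φ₁ / sin φ₂ = 71.9 × sin 64° / sin 31°
V₂ = 71.9 × 0.8988/0.5150 = 130 knots

130 knots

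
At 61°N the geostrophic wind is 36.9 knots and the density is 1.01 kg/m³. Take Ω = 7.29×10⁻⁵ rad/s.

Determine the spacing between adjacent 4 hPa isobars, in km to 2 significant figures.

160 km

Coriolis parameter at 61°N:
f = 2Ω sin φ = 2 × 7.29×10⁻⁵ × sin 61° = 1.28×10⁻⁴ s⁻¹
Wind speed in SI: 36.9 knots = 19.0 m/s
Geostrophic balance rearranged: |∂P/∂n| = f ρ V_g
|∂P/∂n| = 1.28×10⁻⁴ × 1.01 × 19.0 = 2.44×10⁻³ Pa/m
Isobar spacing: Δn = ΔP/|∂P/∂n| = 400 Pa / 2.44×10⁻³ Pa/m = 163605 m ≈ 160 km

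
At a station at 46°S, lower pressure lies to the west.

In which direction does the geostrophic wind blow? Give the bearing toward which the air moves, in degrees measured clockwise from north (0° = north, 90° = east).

180°

The pressure-gradient force points toward the west (bearing 270°).
Geostrophic balance: in the Southern Hemisphere the Coriolis force deflects motion to the left, so the geostrophic wind blows 90° to the left of the pressure-gradient force (low pressure on the right).
Rotating 270° by 90° counterclockwise gives 180° — the wind blows toward the south.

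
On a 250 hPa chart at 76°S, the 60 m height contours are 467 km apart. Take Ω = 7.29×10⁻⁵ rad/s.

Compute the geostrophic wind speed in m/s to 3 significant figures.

8.91 m/s

Coriolis parameter at 76°S:
f = 2Ω sin φ = 2 × 7.29×10⁻⁵ × sin 76° = 1.41×10⁻⁴ s⁻¹
Height gradient: |∂Z/∂n| = 60 m / 467000 m = 1.28×10⁻⁴
On a pressure surface, geostrophic balance gives V_g = (g/f)|∂Z/∂n|:
V_g = 9.81 × 1.28×10⁻⁴ / 1.41×10⁻⁴ = 8.91 m/s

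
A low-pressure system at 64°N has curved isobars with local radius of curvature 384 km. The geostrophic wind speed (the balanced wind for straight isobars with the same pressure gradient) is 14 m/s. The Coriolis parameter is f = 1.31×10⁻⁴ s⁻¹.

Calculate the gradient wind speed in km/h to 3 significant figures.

Around a low, centrifugal force acts outward with Coriolis, so pressure-gradient force balances both:
(1/ρ)|∂P/∂n| = fV + V²/R  →  V² + fR·V − fR·V_g = 0
With fR = 1.31×10⁻⁴ × 384×10³ m = 50.3 m/s:
V = [−fR + √((fR)² + 4 fR V_g)]/2 = [−50.3 + √(50.3² + 4×50.3×14)]/2 = 11.4 m/s
Subgeostrophic (V < V_g = 14 m/s), as expected around a low.
Converting: 11.4 m/s × 3.6 = 41.1 km/h

41.1 km/h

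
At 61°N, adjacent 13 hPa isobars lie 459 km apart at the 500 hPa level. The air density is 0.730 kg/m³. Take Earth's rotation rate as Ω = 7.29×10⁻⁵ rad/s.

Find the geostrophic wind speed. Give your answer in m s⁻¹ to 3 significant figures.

Coriolis parameter at 61°N:
f = 2Ω sin φ = 2 × 7.29×10⁻⁵ × sin 61° = 1.28×10⁻⁴ s⁻¹
Pressure gradient: |∂P/∂n| = 1300 Pa / 459000 m = 2.83×10⁻³ Pa/m
Geostrophic balance (pressure-gradient force = Coriolis force):
V_g = (1/(fρ)) |∂P/∂n| = 2.83×10⁻³ / (1.28×10⁻⁴ × 0.730) = 30.4 m/s

30.4 m s⁻¹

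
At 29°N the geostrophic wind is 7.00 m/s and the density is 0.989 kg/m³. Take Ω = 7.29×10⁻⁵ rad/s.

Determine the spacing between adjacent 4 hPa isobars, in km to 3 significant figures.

Coriolis parameter at 29°N:
f = 2Ω sin φ = 2 × 7.29×10⁻⁵ × sin 29° = 7.07×10⁻⁵ s⁻¹
Geostrophic balance rearranged: |∂P/∂n| = f ρ V_g
|∂P/∂n| = 7.07×10⁻⁵ × 0.989 × 7.00 = 4.89×10⁻⁴ Pa/m
Isobar spacing: Δn = ΔP/|∂P/∂n| = 400 Pa / 4.89×10⁻⁴ Pa/m = 817404 m ≈ 817 km

817 km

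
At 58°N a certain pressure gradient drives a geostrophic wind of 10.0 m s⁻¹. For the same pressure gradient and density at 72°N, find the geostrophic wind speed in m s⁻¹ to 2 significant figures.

With the same pressure gradient and density, V_g ∝ 1/f ∝ 1/sin φ.
V₂ = V₁ · sin φ₁ / sin φ₂ = 10.0 × sin 58° / sin 72°
V₂ = 10.0 × 0.8480/0.9511 = 8.9 m s⁻¹

8.9 m s⁻¹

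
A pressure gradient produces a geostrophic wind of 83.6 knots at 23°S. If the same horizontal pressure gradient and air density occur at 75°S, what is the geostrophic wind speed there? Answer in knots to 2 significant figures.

34 knots

With the same pressure gradient and density, V_g ∝ 1/f ∝ 1/sin φ.
V₂ = V₁ · sin φ₁ / sin φ₂ = 83.6 × sin 23° / sin 75°
V₂ = 83.6 × 0.3907/0.9659 = 34 knots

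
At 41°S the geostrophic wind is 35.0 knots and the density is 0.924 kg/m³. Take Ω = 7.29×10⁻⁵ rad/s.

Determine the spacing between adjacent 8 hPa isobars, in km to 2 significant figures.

Coriolis parameter at 41°S:
f = 2Ω sin φ = 2 × 7.29×10⁻⁵ × sin 41° = 9.57×10⁻⁵ s⁻¹
Wind speed in SI: 35.0 knots = 18.0 m/s
Geostrophic balance rearranged: |∂P/∂n| = f ρ V_g
|∂P/∂n| = 9.57×10⁻⁵ × 0.924 × 18.0 = 1.59×10⁻³ Pa/m
Isobar spacing: Δn = ΔP/|∂P/∂n| = 800 Pa / 1.59×10⁻³ Pa/m = 502703 m ≈ 500 km

500 km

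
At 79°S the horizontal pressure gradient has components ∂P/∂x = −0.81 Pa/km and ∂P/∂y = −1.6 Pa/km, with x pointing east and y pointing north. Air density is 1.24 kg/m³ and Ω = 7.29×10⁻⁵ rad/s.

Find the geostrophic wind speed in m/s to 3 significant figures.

10.1 m/s

Coriolis parameter at 79°S:
f = 2Ω sin φ = 2 × 7.29×10⁻⁵ × sin 79° = 1.43×10⁻⁴ s⁻¹
In the Southern Hemisphere f is negative: f = −1.43×10⁻⁴ s⁻¹.
Component geostrophic relations (x east, y north):
u_g = −(1/(fρ)) ∂P/∂y,  v_g = (1/(fρ)) ∂P/∂x
u_g = −(−1.6×10⁻³)/(−1.43×10⁻⁴ × 1.24) = −9.02 m/s;  v_g = (−0.81×10⁻³)/(−1.43×10⁻⁴ × 1.24) = 4.56 m/s
|V_g| = √(u_g² + v_g²) = 10.1 m/s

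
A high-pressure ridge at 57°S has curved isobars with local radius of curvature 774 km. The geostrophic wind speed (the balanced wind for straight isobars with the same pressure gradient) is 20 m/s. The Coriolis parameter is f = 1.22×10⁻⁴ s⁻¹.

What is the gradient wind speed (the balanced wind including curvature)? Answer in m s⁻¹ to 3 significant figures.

Around a high, pressure-gradient force acts outward with centrifugal, so Coriolis balances both:
fV = (1/ρ)|∂P/∂n| + V²/R  →  V² − fR·V + fR·V_g = 0
With fR = 1.22×10⁻⁴ × 774×10³ m = 94.4 m/s:
V = [fR − √((fR)² − 4 fR V_g)]/2 = [94.4 − √(94.4² − 4×94.4×20)]/2 = 28.8 m/s
Supergeostrophic (V > V_g = 20 m/s), as expected around a high.

28.8 m s⁻¹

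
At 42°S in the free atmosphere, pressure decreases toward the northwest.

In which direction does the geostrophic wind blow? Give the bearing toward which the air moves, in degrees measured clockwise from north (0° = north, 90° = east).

The pressure-gradient force points toward the northwest (bearing 315°).
Geostrophic balance: in the Southern Hemisphere the Coriolis force deflects motion to the left, so the geostrophic wind blows 90° to the left of the pressure-gradient force (low pressure on the right).
Rotating 315° by 90° counterclockwise gives 225° — the wind blows toward the southwest.

225°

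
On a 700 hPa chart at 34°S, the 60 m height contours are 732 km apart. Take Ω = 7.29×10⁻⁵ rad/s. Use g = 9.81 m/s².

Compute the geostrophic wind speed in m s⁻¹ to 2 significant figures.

9.9 m s⁻¹

Coriolis parameter at 34°S:
f = 2Ω sin φ = 2 × 7.29×10⁻⁵ × sin 34° = 8.15×10⁻⁵ s⁻¹
Height gradient: |∂Z/∂n| = 60 m / 732000 m = 8.20×10⁻⁵
On a pressure surface, geostrophic balance gives V_g = (g/f)|∂Z/∂n|:
V_g = 9.81 × 8.20×10⁻⁵ / 8.15×10⁻⁵ = 9.86 m/s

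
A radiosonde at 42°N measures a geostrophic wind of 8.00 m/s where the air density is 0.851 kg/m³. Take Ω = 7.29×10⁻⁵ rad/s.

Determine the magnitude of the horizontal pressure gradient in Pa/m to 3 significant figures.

6.64×10⁻⁴ Pa/m

Coriolis parameter at 42°N:
f = 2Ω sin φ = 2 × 7.29×10⁻⁵ × sin 42° = 9.76×10⁻⁵ s⁻¹
Geostrophic balance rearranged: |∂P/∂n| = f ρ V_g
|∂P/∂n| = 9.76×10⁻⁵ × 0.851 × 8.00 = 6.64×10⁻⁴ Pa/m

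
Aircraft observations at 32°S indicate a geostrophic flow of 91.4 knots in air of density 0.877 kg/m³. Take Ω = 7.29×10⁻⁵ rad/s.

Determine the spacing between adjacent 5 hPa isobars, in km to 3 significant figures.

157 km

Coriolis parameter at 32°S:
f = 2Ω sin φ = 2 × 7.29×10⁻⁵ × sin 32° = 7.73×10⁻⁵ s⁻¹
Wind speed in SI: 91.4 knots = 47.0 m/s
Geostrophic balance rearranged: |∂P/∂n| = f ρ V_g
|∂P/∂n| = 7.73×10⁻⁵ × 0.877 × 47.0 = 3.19×10⁻³ Pa/m
Isobar spacing: Δn = ΔP/|∂P/∂n| = 500 Pa / 3.19×10⁻³ Pa/m = 156935 m ≈ 157 km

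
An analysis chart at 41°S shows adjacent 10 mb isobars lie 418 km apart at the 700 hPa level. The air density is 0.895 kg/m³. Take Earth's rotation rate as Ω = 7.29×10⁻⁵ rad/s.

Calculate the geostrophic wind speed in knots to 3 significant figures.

Coriolis parameter at 41°S:
f = 2Ω sin φ = 2 × 7.29×10⁻⁵ × sin 41° = 9.57×10⁻⁵ s⁻¹
Pressure gradient: |∂P/∂n| = 1000 Pa / 418000 m = 2.39×10⁻³ Pa/m
Geostrophic balance (pressure-gradient force = Coriolis force):
V_g = (1/(fρ)) |∂P/∂n| = 2.39×10⁻³ / (9.57×10⁻⁵ × 0.895) = 27.9 m/s
Converting: 27.9 m/s × 1.944 = 54.3 knots

54.3 knots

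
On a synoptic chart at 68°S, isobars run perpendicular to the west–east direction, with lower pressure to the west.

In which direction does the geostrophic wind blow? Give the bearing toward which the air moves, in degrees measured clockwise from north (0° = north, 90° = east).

The pressure-gradient force points toward the west (bearing 270°).
Geostrophic balance: in the Southern Hemisphere the Coriolis force deflects motion to the left, so the geostrophic wind blows 90° to the left of the pressure-gradient force (low pressure on the right).
Rotating 270° by 90° counterclockwise gives 180° — the wind blows toward the south.

180°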